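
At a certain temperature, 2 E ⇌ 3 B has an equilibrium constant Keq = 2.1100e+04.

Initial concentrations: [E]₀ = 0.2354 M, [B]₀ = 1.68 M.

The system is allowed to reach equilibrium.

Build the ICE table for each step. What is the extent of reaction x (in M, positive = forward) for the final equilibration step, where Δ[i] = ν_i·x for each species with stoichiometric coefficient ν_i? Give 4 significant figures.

x = 0.1079 M

Q₀ = 85.57 vs Keq = 2.1100e+04 ⇒ Q<K, forward
Step 1:
                    E           B
  I            0.2354        1.68
  C           -0.2159      0.3238
  E           0.01953       2.004
  solve Keq expr → x = 0.1079; check Q = 2.1100e+04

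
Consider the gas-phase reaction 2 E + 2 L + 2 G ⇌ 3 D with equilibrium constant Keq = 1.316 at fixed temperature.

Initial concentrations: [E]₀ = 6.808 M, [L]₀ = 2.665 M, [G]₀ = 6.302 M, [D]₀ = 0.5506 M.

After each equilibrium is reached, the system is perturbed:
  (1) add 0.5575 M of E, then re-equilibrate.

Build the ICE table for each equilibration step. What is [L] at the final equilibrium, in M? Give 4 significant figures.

Q₀ = 1.2768e-05 vs Keq = 1.316 ⇒ Q<K, forward
Step 1:
                  E         L         G         D
  I           6.808     2.665     6.302    0.5506
  C          -2.285    -2.285    -2.285     3.427
  E           4.523    0.3805     4.017     3.977
  solve Keq expr → x = 1.142; check Q = 1.316
Then add 0.5575 M of E.
Step 2:
                  E         L         G         D
  I           5.081    0.3805     4.017     3.977
  C        -0.03098  -0.03098  -0.03098   0.04647
  E            5.05    0.3495     3.987     4.024
  solve Keq expr → x = 0.01549; check Q = 1.316

[L]_eq = 0.3495 M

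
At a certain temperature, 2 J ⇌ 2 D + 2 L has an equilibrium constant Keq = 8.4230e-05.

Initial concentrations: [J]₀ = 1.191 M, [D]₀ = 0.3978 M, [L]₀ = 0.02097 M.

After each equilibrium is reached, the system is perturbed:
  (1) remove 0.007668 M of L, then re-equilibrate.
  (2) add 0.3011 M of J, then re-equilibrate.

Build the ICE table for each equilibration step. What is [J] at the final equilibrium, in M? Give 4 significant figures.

Q₀ = 4.9057e-05 vs Keq = 8.4230e-05 ⇒ Q<K, forward
Step 1:
                   J          D          L
  Initial      1.191     0.3978    0.02097
  Change   -0.005966   0.005966   0.005966
  Equil        1.185     0.4038    0.02694
  solve Keq expr → x = 0.002983; check Q = 8.4230e-05
Then remove 0.007668 M of L.
Step 2:
                   J          D          L
  Initial      1.185     0.4038    0.01927
  Change   -0.007048   0.007048   0.007048
  Equil        1.178     0.4108    0.02632
  solve Keq expr → x = 0.003524; check Q = 8.4230e-05
Then add 0.3011 M of J.
Step 3:
                   J          D          L
  Initial      1.479     0.4108    0.02632
  Change   -0.006108   0.006108   0.006108
  Equil        1.473     0.4169    0.03242
  solve Keq expr → x = 0.003054; check Q = 8.4230e-05

[J]_eq = 1.473 M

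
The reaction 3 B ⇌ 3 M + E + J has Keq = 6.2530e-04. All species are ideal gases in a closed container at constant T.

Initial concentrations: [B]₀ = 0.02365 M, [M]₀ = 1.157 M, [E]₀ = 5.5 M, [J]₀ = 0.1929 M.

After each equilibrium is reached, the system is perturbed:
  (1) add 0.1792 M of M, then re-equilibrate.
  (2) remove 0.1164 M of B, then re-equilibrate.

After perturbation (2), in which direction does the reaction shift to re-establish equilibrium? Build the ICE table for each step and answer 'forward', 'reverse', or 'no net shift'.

Direction: reverse

Q₀ = 1.2422e+05 vs Keq = 6.2530e-04 ⇒ Q>K, reverse
Step 1:
                  B         M         E         J
  I         0.02365     1.157       5.5    0.1929
  C          0.5783   -0.5783   -0.1928   -0.1928
  E           0.602    0.5787     5.307 1.3260e-04
  solve Keq expr → x = -0.1928; check Q = 6.2530e-04
Then add 0.1792 M of M.
Step 2:
                  B         M         E         J
  I           0.602    0.7579     5.307 1.3260e-04
  C       2.2036e-04 -2.2036e-04 -7.3455e-05 -7.3455e-05
  E          0.6022    0.7577     5.307 5.9147e-05
  solve Keq expr → x = -7.3455e-05; check Q = 6.2530e-04
Then remove 0.1164 M of B.
Step 3:
                  B         M         E         J
  I          0.4858    0.7577     5.307 5.9147e-05
  C       8.4210e-05 -8.4210e-05 -2.8070e-05 -2.8070e-05
  E          0.4859    0.7576     5.307 3.1077e-05
  solve Keq expr → x = -2.8070e-05; check Q = 6.2530e-04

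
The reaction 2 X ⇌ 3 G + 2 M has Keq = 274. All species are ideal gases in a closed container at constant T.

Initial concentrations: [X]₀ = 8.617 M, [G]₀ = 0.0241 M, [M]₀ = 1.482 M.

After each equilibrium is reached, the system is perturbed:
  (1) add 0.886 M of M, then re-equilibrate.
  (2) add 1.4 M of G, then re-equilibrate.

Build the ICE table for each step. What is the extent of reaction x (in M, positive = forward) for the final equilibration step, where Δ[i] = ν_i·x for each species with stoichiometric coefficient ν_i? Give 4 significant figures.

Q₀ = 4.1403e-07 vs Keq = 274 ⇒ Q<K, forward
Step 1:
                    X           G           M
  init          8.617      0.0241       1.482
  Δ            -3.924       5.886       3.924
  eq            4.693        5.91       5.406
  solve Keq expr → x = 1.962; check Q = 274
Then add 0.886 M of M.
Step 2:
                    X           G           M
  init          4.693        5.91       6.292
  Δ            0.1995     -0.2992     -0.1995
  eq            4.892       5.611       6.093
  solve Keq expr → x = -0.09973; check Q = 274
Then add 1.4 M of G.
Step 3:
                    X           G           M
  init          4.892       7.011       6.093
  Δ            0.4744     -0.7115     -0.4744
  eq            5.367         6.3       5.618
  solve Keq expr → x = -0.2372; check Q = 274

x = -0.2372 M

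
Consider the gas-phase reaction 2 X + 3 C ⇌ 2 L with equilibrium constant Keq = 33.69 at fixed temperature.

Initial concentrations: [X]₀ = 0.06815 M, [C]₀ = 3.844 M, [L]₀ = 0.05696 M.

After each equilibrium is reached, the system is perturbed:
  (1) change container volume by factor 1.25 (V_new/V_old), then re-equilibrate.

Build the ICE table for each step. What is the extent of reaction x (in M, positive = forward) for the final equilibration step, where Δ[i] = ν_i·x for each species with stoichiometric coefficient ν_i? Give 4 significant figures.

Q₀ = 0.0123 vs Keq = 33.69 ⇒ Q<K, forward
Step 1:
                    X           C           L
  init        0.06815       3.844     0.05696
  Δ          -0.06525    -0.09787     0.06525
  eq         0.002904       3.746      0.1222
  solve Keq expr → x = 0.03262; check Q = 33.69
Then change container volume by factor 1.25 (V_new/V_old).
Step 2:
                    X           C           L
  init       0.002323       2.997     0.09776
  Δ        8.9175e-04    0.001338 -8.9175e-04
  eq         0.003215       2.998     0.09687
  solve Keq expr → x = -4.4587e-04; check Q = 33.69

x = -4.4587e-04 M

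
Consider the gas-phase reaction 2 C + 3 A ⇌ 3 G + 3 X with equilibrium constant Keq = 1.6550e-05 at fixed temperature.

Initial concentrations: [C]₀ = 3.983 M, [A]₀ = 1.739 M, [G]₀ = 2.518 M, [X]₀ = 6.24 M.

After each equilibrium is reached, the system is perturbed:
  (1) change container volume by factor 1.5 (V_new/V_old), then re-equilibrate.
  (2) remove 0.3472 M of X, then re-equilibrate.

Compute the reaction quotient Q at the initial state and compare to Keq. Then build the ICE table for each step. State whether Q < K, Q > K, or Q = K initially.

Q₀ = 46.49; Q > K (proceeds reverse)

Q₀ = 46.49 vs Keq = 1.6550e-05 ⇒ Q>K, reverse
Step 1:
                  C         A         G         X
  I           3.983     1.739     2.518      6.24
  C            1.62      2.43     -2.43     -2.43
  E           5.603     4.169   0.08797      3.81
  solve Keq expr → x = -0.81; check Q = 1.6550e-05
Then change container volume by factor 1.5 (V_new/V_old).
Step 2:
                  C         A         G         X
  I           3.735     2.779   0.05865      2.54
  C       -0.005346 -0.008019  0.008019  0.008019
  E            3.73     2.771   0.06666     2.548
  solve Keq expr → x = 0.002673; check Q = 1.6550e-05
Then remove 0.3472 M of X.
Step 3:
                  C         A         G         X
  I            3.73     2.771   0.06666     2.201
  C       -0.006542 -0.009813  0.009813  0.009813
  E           3.723     2.762   0.07648     2.211
  solve Keq expr → x = 0.003271; check Q = 1.6550e-05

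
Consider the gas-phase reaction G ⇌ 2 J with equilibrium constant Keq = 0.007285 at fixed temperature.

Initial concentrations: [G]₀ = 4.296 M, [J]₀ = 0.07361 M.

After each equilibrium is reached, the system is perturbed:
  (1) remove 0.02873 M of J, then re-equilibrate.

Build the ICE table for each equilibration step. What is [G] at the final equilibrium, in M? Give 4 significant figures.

[G]_eq = 4.231 M

Q₀ = 0.001261 vs Keq = 0.007285 ⇒ Q<K, forward
Step 1:
                    G           J
  Initial       4.296     0.07361
  Change     -0.05112      0.1022
  Equil         4.245      0.1759
  solve Keq expr → x = 0.05112; check Q = 0.007285
Then remove 0.02873 M of J.
Step 2:
                    G           J
  Initial       4.245      0.1471
  Change     -0.01422     0.02844
  Equil         4.231      0.1756
  solve Keq expr → x = 0.01422; check Q = 0.007285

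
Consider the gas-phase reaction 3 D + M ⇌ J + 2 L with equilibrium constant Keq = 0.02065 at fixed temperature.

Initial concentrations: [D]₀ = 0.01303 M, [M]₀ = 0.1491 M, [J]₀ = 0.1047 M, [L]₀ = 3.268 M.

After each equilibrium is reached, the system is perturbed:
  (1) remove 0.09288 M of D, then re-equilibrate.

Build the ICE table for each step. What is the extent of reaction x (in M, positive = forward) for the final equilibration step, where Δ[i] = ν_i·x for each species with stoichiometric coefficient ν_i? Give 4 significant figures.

x = -1.2401e-05 M

Q₀ = 3.3900e+06 vs Keq = 0.02065 ⇒ Q>K, reverse
Step 1:
                   D          M          J          L
  init       0.01303     0.1491     0.1047      3.268
  Δ            0.314     0.1047    -0.1047    -0.2094
  eq          0.3271     0.2538 1.9600e-05      3.059
  solve Keq expr → x = -0.1047; check Q = 0.02065
Then remove 0.09288 M of D.
Step 2:
                   D          M          J          L
  init        0.2342     0.2538 1.9600e-05      3.059
  Δ       3.7202e-05 1.2401e-05 -1.2401e-05 -2.4801e-05
  eq          0.2342     0.2538 7.1989e-06      3.059
  solve Keq expr → x = -1.2401e-05; check Q = 0.02065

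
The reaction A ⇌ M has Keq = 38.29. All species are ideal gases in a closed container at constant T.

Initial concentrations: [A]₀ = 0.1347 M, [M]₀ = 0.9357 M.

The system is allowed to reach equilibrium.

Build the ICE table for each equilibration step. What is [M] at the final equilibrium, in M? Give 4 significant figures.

Q₀ = 6.947 vs Keq = 38.29 ⇒ Q<K, forward
Step 1:
                   A          M
  init        0.1347     0.9357
  Δ          -0.1075     0.1075
  eq         0.02724      1.043
  solve Keq expr → x = 0.1075; check Q = 38.29

[M]_eq = 1.043 M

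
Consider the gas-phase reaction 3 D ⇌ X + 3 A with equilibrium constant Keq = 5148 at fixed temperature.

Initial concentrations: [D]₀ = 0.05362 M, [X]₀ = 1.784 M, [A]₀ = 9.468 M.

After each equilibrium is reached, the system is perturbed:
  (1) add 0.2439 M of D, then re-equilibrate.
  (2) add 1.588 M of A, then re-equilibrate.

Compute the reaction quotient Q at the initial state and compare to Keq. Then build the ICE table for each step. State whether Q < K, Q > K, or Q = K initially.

Q₀ = 9.8218e+06 vs Keq = 5148 ⇒ Q>K, reverse
Step 1:
                  D         X         A
  Initial   0.05362     1.784     9.468
  Change     0.5505   -0.1835   -0.5505
  Equil      0.6041     1.601     8.918
  solve Keq expr → x = -0.1835; check Q = 5148
Then add 0.2439 M of D.
Step 2:
                  D         X         A
  Initial     0.848     1.601     8.918
  Change    -0.2197   0.07324    0.2197
  Equil      0.6283     1.674     9.137
  solve Keq expr → x = 0.07324; check Q = 5148
Then add 1.588 M of A.
Step 3:
                  D         X         A
  Initial    0.6283     1.674     10.73
  Change    0.09771  -0.03257  -0.09771
  Equil       0.726     1.641     10.63
  solve Keq expr → x = -0.03257; check Q = 5148

Q₀ = 9.8218e+06; Q > K (proceeds reverse)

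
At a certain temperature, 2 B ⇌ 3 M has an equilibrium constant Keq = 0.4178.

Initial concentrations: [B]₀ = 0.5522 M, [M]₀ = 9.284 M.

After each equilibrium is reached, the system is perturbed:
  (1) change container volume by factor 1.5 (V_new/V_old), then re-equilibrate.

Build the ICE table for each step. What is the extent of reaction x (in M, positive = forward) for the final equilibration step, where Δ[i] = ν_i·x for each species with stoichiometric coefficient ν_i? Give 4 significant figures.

Q₀ = 2624 vs Keq = 0.4178 ⇒ Q>K, reverse
Step 1:
                  B         M
  I          0.5522     9.284
  C           4.686    -7.029
  E           5.238     2.255
  solve Keq expr → x = -2.343; check Q = 0.4178
Then change container volume by factor 1.5 (V_new/V_old).
Step 2:
                  B         M
  I           3.492     1.503
  C         -0.1188    0.1783
  E           3.373     1.682
  solve Keq expr → x = 0.05942; check Q = 0.4178

x = 0.05942 M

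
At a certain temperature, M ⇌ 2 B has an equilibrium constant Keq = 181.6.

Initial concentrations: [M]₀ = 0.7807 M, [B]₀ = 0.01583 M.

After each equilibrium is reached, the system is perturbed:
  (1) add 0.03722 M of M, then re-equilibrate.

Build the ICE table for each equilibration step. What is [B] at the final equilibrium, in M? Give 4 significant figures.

Q₀ = 3.2098e-04 vs Keq = 181.6 ⇒ Q<K, forward
Step 1:
                   M          B
  init        0.7807    0.01583
  Δ          -0.7675      1.535
  eq         0.01324      1.551
  solve Keq expr → x = 0.7675; check Q = 181.6
Then add 0.03722 M of M.
Step 2:
                   M          B
  init       0.05046      1.551
  Δ         -0.03596    0.07193
  eq          0.0145      1.623
  solve Keq expr → x = 0.03596; check Q = 181.6

[B]_eq = 1.623 M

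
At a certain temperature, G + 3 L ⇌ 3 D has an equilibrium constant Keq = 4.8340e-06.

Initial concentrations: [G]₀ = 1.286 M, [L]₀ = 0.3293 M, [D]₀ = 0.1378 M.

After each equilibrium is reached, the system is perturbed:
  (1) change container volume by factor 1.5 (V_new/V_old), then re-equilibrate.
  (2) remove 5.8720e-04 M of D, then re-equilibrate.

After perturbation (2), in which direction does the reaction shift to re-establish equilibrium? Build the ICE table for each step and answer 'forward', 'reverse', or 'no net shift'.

Q₀ = 0.05698 vs Keq = 4.8340e-06 ⇒ Q>K, reverse
Step 1:
                    G           L           D
  I             1.286      0.3293      0.1378
  C           0.04309      0.1293     -0.1293
  E             1.329      0.4586    0.008525
  solve Keq expr → x = -0.04309; check Q = 4.8340e-06
Then change container volume by factor 1.5 (V_new/V_old).
Step 2:
                    G           L           D
  I            0.8861      0.3057    0.005683
  C        2.3552e-04  7.0657e-04 -7.0657e-04
  E            0.8863      0.3064    0.004977
  solve Keq expr → x = -2.3552e-04; check Q = 4.8340e-06
Then remove 5.8720e-04 M of D.
Step 3:
                    G           L           D
  I            0.8863      0.3064     0.00439
  C       -1.9249e-04 -5.7746e-04  5.7746e-04
  E            0.8861      0.3058    0.004967
  solve Keq expr → x = 1.9249e-04; check Q = 4.8340e-06

Direction: forward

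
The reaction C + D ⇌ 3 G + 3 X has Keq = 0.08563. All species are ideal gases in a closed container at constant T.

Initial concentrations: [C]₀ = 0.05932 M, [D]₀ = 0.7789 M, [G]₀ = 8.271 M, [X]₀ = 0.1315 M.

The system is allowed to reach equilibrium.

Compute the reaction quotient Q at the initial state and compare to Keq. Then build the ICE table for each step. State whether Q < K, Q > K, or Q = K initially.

Q₀ = 27.85; Q > K (proceeds reverse)

Q₀ = 27.85 vs Keq = 0.08563 ⇒ Q>K, reverse
Step 1:
                   C          D          G          X
  init       0.05932     0.7789      8.271     0.1315
  Δ          0.03615    0.03615    -0.1084    -0.1084
  eq         0.09547      0.815      8.163    0.02305
  solve Keq expr → x = -0.03615; check Q = 0.08563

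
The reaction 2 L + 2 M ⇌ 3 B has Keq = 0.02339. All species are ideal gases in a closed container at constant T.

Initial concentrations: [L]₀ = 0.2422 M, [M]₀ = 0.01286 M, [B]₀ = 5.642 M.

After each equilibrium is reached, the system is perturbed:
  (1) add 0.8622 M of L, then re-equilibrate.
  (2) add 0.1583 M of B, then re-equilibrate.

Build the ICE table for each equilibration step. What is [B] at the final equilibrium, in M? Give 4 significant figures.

[B]_eq = 1.465 M

Q₀ = 1.8513e+07 vs Keq = 0.02339 ⇒ Q>K, reverse
Step 1:
                    L           M           B
  I            0.2422     0.01286       5.642
  C              2.92        2.92       -4.38
  E             3.162       2.933       1.262
  solve Keq expr → x = -1.46; check Q = 0.02339
Then add 0.8622 M of L.
Step 2:
                    L           M           B
  I             4.024       2.933       1.262
  C           -0.1058     -0.1058      0.1588
  E             3.918       2.827       1.421
  solve Keq expr → x = 0.05292; check Q = 0.02339
Then add 0.1583 M of B.
Step 3:
                    L           M           B
  I             3.918       2.827       1.579
  C           0.07614     0.07614     -0.1142
  E             3.995       2.903       1.465
  solve Keq expr → x = -0.03807; check Q = 0.02339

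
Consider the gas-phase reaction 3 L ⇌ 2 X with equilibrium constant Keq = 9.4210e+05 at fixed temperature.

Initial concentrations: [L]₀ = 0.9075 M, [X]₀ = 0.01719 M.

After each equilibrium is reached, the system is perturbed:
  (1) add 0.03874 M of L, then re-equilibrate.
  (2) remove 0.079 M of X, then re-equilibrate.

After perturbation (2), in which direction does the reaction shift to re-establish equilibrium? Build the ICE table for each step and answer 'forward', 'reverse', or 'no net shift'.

Q₀ = 3.9538e-04 vs Keq = 9.4210e+05 ⇒ Q<K, forward
Step 1:
                  L         X
  Initial    0.9075   0.01719
  Change    -0.9001    0.6001
  Equil    0.007395    0.6173
  solve Keq expr → x = 0.3; check Q = 9.4210e+05
Then add 0.03874 M of L.
Step 2:
                  L         X
  Initial   0.04614    0.6173
  Change   -0.03854   0.02569
  Equil    0.007599     0.643
  solve Keq expr → x = 0.01285; check Q = 9.4210e+05
Then remove 0.079 M of X.
Step 3:
                  L         X
  Initial  0.007599     0.564
  Change  -6.3249e-04 4.2166e-04
  Equil    0.006966    0.5644
  solve Keq expr → x = 2.1083e-04; check Q = 9.4210e+05

Direction: forward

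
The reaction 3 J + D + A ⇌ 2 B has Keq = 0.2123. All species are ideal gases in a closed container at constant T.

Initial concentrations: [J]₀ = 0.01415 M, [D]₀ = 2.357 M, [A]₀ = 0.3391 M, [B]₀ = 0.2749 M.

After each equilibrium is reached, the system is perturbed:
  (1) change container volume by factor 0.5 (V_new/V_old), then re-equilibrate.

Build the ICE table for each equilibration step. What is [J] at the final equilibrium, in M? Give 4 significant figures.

[J]_eq = 0.4448 M

Q₀ = 3.3373e+04 vs Keq = 0.2123 ⇒ Q>K, reverse
Step 1:
                  J         D         A         B
  Initial   0.01415     2.357    0.3391    0.2749
  Change     0.2915   0.09717   0.09717   -0.1943
  Equil      0.3057     2.454    0.4363   0.08056
  solve Keq expr → x = -0.09717; check Q = 0.2123
Then change container volume by factor 0.5 (V_new/V_old).
Step 2:
                  J         D         A         B
  Initial    0.6113     4.908    0.8725    0.1611
  Change    -0.1665  -0.05551  -0.05551     0.111
  Equil      0.4448     4.853     0.817    0.2721
  solve Keq expr → x = 0.05551; check Q = 0.2123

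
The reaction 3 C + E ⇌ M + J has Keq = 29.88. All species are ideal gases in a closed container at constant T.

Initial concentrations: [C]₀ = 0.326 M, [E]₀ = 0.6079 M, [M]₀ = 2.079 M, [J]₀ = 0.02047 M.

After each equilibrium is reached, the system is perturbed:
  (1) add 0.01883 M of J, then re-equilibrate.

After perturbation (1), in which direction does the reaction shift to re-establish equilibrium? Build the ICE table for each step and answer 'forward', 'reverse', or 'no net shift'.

Direction: reverse

Q₀ = 2.021 vs Keq = 29.88 ⇒ Q<K, forward
Step 1:
                  C         E         M         J
  I           0.326    0.6079     2.079   0.02047
  C          -0.127  -0.04233   0.04233   0.04233
  E           0.199    0.5656     2.121    0.0628
  solve Keq expr → x = 0.04233; check Q = 29.88
Then add 0.01883 M of J.
Step 2:
                  C         E         M         J
  I           0.199    0.5656     2.121   0.08163
  C         0.01343  0.004476 -0.004476 -0.004476
  E          0.2124      0.57     2.117   0.07715
  solve Keq expr → x = -0.004476; check Q = 29.88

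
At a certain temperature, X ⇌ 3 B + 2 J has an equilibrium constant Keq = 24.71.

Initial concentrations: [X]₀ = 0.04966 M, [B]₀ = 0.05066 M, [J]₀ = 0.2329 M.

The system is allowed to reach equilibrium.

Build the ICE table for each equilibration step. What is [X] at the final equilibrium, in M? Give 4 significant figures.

[X]_eq = 3.5468e-05 M

Q₀ = 1.4201e-04 vs Keq = 24.71 ⇒ Q<K, forward
Step 1:
                  X         B         J
  I         0.04966   0.05066    0.2329
  C        -0.04962    0.1489   0.09925
  E       3.5468e-05    0.1995    0.3321
  solve Keq expr → x = 0.04962; check Q = 24.71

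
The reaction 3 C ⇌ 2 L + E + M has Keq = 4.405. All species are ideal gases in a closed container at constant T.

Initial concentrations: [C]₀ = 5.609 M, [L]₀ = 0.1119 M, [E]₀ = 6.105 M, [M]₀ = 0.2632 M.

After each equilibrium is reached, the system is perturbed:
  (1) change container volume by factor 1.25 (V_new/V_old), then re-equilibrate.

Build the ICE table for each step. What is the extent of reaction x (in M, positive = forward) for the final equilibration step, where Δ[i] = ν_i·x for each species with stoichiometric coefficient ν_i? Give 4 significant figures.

Q₀ = 1.1402e-04 vs Keq = 4.405 ⇒ Q<K, forward
Step 1:
                    C           L           E           M
  init          5.609      0.1119       6.105      0.2632
  Δ            -3.315        2.21       1.105       1.105
  eq            2.294       2.322        7.21       1.368
  solve Keq expr → x = 1.105; check Q = 4.405
Then change container volume by factor 1.25 (V_new/V_old).
Step 2:
                    C           L           E           M
  init          1.835       1.857       5.768       1.095
  Δ           -0.0815     0.05433     0.02717     0.02717
  eq            1.754       1.912       5.795       1.122
  solve Keq expr → x = 0.02717; check Q = 4.405

x = 0.02717 M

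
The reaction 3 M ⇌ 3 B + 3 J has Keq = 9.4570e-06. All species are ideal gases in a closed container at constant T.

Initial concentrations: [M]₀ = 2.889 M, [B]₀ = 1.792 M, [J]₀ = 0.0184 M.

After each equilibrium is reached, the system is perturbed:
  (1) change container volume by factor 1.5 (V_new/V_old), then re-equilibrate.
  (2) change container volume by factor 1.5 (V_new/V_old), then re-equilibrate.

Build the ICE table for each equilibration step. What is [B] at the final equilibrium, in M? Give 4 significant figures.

Q₀ = 1.4867e-06 vs Keq = 9.4570e-06 ⇒ Q<K, forward
Step 1:
                  M         B         J
  Initial     2.889     1.792    0.0184
  Change   -0.01523   0.01523   0.01523
  Equil       2.874     1.807   0.03363
  solve Keq expr → x = 0.005076; check Q = 9.4570e-06
Then change container volume by factor 1.5 (V_new/V_old).
Step 2:
                  M         B         J
  Initial     1.916     1.205   0.02242
  Change   -0.01073   0.01073   0.01073
  Equil       1.905     1.216   0.03314
  solve Keq expr → x = 0.003575; check Q = 9.4570e-06
Then change container volume by factor 1.5 (V_new/V_old).
Step 3:
                  M         B         J
  Initial      1.27    0.8104    0.0221
  Change   -0.01036   0.01036   0.01036
  Equil        1.26    0.8207   0.03246
  solve Keq expr → x = 0.003454; check Q = 9.4570e-06

[B]_eq = 0.8207 M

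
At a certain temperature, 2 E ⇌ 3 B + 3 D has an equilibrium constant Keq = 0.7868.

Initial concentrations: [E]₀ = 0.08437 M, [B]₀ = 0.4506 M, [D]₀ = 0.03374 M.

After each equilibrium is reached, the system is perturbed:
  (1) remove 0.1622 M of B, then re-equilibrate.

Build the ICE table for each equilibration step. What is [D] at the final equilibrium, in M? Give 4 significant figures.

[D]_eq = 0.1387 M

Q₀ = 4.9367e-04 vs Keq = 0.7868 ⇒ Q<K, forward
Step 1:
                    E           B           D
  I           0.08437      0.4506     0.03374
  C          -0.06337     0.09505     0.09505
  E             0.021      0.5457      0.1288
  solve Keq expr → x = 0.03168; check Q = 0.7868
Then remove 0.1622 M of B.
Step 2:
                    E           B           D
  I             0.021      0.3835      0.1288
  C         -0.006628    0.009942    0.009942
  E           0.01437      0.3934      0.1387
  solve Keq expr → x = 0.003314; check Q = 0.7868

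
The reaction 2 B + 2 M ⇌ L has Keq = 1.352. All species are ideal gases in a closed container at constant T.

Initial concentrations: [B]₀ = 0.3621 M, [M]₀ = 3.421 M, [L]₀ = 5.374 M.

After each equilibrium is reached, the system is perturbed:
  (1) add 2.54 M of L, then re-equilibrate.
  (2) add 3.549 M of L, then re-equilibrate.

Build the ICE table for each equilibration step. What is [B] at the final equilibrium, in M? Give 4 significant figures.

[B]_eq = 0.7566 M

Q₀ = 3.502 vs Keq = 1.352 ⇒ Q>K, reverse
Step 1:
                    B           M           L
  Initial      0.3621       3.421       5.374
  Change       0.1859      0.1859    -0.09293
  Equil         0.548       3.607       5.281
  solve Keq expr → x = -0.09293; check Q = 1.352
Then add 2.54 M of L.
Step 2:
                    B           M           L
  Initial       0.548       3.607       7.821
  Change      0.09901     0.09901     -0.0495
  Equil         0.647       3.706       7.772
  solve Keq expr → x = -0.0495; check Q = 1.352
Then add 3.549 M of L.
Step 3:
                    B           M           L
  Initial       0.647       3.706       11.32
  Change       0.1096      0.1096     -0.0548
  Equil        0.7566       3.815       11.27
  solve Keq expr → x = -0.0548; check Q = 1.352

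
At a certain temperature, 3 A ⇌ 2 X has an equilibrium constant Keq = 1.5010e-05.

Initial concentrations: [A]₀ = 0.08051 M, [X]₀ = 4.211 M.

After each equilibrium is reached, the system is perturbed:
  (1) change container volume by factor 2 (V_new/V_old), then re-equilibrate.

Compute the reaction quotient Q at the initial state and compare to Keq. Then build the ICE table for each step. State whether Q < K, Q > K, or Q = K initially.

Q₀ = 3.3980e+04; Q > K (proceeds reverse)

Q₀ = 3.3980e+04 vs Keq = 1.5010e-05 ⇒ Q>K, reverse
Step 1:
                   A          X
  init       0.08051      4.211
  Δ            6.224      -4.15
  eq           6.305    0.06134
  solve Keq expr → x = -2.075; check Q = 1.5010e-05
Then change container volume by factor 2 (V_new/V_old).
Step 2:
                   A          X
  init         3.153    0.03067
  Δ          0.01327  -0.008845
  eq           3.166    0.02182
  solve Keq expr → x = -0.004423; check Q = 1.5010e-05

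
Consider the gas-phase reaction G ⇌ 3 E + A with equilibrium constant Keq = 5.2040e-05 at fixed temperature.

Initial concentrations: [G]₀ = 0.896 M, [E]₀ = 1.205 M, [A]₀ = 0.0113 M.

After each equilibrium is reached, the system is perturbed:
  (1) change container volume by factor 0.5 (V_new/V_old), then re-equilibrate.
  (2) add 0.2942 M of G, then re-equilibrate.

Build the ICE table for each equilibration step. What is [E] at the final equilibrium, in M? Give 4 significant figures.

Q₀ = 0.02207 vs Keq = 5.2040e-05 ⇒ Q>K, reverse
Step 1:
                    G           E           A
  I             0.896       1.205      0.0113
  C           0.01127    -0.03381    -0.01127
  E            0.9073       1.171  2.9390e-05
  solve Keq expr → x = -0.01127; check Q = 5.2040e-05
Then change container volume by factor 0.5 (V_new/V_old).
Step 2:
                    G           E           A
  I             1.815       2.342  5.8779e-05
  C        5.1430e-05 -1.5429e-04 -5.1430e-05
  E             1.815       2.342  7.3491e-06
  solve Keq expr → x = -5.1430e-05; check Q = 5.2040e-05
Then add 0.2942 M of G.
Step 3:
                    G           E           A
  I             2.109       2.342  7.3491e-06
  C       -1.1915e-06  3.5744e-06  1.1915e-06
  E             2.109       2.342  8.5405e-06
  solve Keq expr → x = 1.1915e-06; check Q = 5.2040e-05

[E]_eq = 2.342 M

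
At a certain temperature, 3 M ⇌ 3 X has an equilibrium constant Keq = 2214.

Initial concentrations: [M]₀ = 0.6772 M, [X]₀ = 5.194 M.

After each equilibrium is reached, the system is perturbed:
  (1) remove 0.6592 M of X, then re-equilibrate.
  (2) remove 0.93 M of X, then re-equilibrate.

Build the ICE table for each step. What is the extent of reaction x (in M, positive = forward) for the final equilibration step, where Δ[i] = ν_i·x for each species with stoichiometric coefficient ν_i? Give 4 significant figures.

x = 0.02209 M

Q₀ = 451.2 vs Keq = 2214 ⇒ Q<K, forward
Step 1:
                    M           X
  I            0.6772       5.194
  C           -0.2588      0.2588
  E            0.4184       5.453
  solve Keq expr → x = 0.08628; check Q = 2214
Then remove 0.6592 M of X.
Step 2:
                    M           X
  I            0.4184       4.794
  C          -0.04697     0.04697
  E            0.3714       4.841
  solve Keq expr → x = 0.01566; check Q = 2214
Then remove 0.93 M of X.
Step 3:
                    M           X
  I            0.3714       3.911
  C          -0.06627     0.06627
  E            0.3051       3.977
  solve Keq expr → x = 0.02209; check Q = 2214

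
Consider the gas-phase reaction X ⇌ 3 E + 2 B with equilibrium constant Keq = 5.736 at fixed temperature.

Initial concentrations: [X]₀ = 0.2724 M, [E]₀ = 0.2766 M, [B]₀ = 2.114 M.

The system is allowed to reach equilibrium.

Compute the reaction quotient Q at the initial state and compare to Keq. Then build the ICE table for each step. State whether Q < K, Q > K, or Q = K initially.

Q₀ = 0.3472; Q < K (proceeds forward)

Q₀ = 0.3472 vs Keq = 5.736 ⇒ Q<K, forward
Step 1:
                    X           E           B
  init         0.2724      0.2766       2.114
  Δ          -0.09839      0.2952      0.1968
  eq            0.174      0.5718       2.311
  solve Keq expr → x = 0.09839; check Q = 5.736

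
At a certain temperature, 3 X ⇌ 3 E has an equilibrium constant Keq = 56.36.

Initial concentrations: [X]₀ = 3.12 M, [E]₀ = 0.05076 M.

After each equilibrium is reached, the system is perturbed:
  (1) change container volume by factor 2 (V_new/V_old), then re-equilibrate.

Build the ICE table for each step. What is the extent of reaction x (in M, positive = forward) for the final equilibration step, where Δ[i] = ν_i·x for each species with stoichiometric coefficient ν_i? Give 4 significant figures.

Q₀ = 4.3063e-06 vs Keq = 56.36 ⇒ Q<K, forward
Step 1:
                  X         E
  I            3.12   0.05076
  C          -2.464     2.464
  E          0.6559     2.515
  solve Keq expr → x = 0.8214; check Q = 56.36
Then change container volume by factor 2 (V_new/V_old).
Step 2:
                  X         E
  I           0.328     1.257
  C               0         0
  E           0.328     1.257
  solve Keq expr → x = 0; check Q = 56.36

x = 0 M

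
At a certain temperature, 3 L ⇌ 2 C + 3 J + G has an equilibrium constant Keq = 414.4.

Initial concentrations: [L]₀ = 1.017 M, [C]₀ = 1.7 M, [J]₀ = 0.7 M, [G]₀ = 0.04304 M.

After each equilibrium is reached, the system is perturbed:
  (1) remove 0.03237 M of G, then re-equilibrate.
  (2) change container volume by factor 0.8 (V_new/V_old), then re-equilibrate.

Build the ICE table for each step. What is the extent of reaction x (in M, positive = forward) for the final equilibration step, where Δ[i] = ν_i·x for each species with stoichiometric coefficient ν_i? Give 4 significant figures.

Q₀ = 0.04056 vs Keq = 414.4 ⇒ Q<K, forward
Step 1:
                  L         C         J         G
  init        1.017       1.7       0.7   0.04304
  Δ         -0.7879    0.5252    0.7879    0.2626
  eq         0.2291     2.225     1.488    0.3057
  solve Keq expr → x = 0.2626; check Q = 414.4
Then remove 0.03237 M of G.
Step 2:
                  L         C         J         G
  init       0.2291     2.225     1.488    0.2733
  Δ       -0.006543  0.004362  0.006543  0.002181
  eq         0.2226      2.23     1.494    0.2755
  solve Keq expr → x = 0.002181; check Q = 414.4
Then change container volume by factor 0.8 (V_new/V_old).
Step 3:
                  L         C         J         G
  init       0.2782     2.787     1.868    0.3443
  Δ         0.05151  -0.03434  -0.05151  -0.01717
  eq         0.3298     2.753     1.816    0.3272
  solve Keq expr → x = -0.01717; check Q = 414.4

x = -0.01717 M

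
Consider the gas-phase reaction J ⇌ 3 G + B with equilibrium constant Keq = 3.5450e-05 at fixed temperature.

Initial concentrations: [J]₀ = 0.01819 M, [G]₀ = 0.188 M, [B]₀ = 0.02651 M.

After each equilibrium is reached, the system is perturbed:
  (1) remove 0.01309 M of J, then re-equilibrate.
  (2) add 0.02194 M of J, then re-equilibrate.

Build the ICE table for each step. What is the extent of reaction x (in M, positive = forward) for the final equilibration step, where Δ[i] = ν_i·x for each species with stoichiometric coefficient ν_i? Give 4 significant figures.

Q₀ = 0.009684 vs Keq = 3.5450e-05 ⇒ Q>K, reverse
Step 1:
                   J          G          B
  init       0.01819      0.188    0.02651
  Δ           0.0254   -0.07621    -0.0254
  eq         0.04359     0.1118   0.001106
  solve Keq expr → x = -0.0254; check Q = 3.5450e-05
Then remove 0.01309 M of J.
Step 2:
                   J          G          B
  init        0.0305     0.1118   0.001106
  Δ       3.0492e-04 -9.1477e-04 -3.0492e-04
  eq         0.03081     0.1109 8.0131e-04
  solve Keq expr → x = -3.0492e-04; check Q = 3.5450e-05
Then add 0.02194 M of J.
Step 3:
                   J          G          B
  init       0.05275     0.1109 8.0131e-04
  Δ       -5.0349e-04    0.00151 5.0349e-04
  eq         0.05225     0.1124   0.001305
  solve Keq expr → x = 5.0349e-04; check Q = 3.5450e-05

x = 5.0349e-04 M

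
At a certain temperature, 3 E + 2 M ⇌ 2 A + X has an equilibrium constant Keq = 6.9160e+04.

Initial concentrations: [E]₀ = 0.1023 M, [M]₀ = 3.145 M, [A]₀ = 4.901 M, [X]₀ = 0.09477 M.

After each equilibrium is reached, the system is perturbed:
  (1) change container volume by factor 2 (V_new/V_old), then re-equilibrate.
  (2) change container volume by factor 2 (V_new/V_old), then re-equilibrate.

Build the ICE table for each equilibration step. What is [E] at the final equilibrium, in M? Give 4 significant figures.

[E]_eq = 0.01018 M

Q₀ = 215 vs Keq = 6.9160e+04 ⇒ Q<K, forward
Step 1:
                   E          M          A          X
  init        0.1023      3.145      4.901    0.09477
  Δ         -0.08567   -0.05711    0.05711    0.02856
  eq         0.01663      3.088      4.958     0.1233
  solve Keq expr → x = 0.02856; check Q = 6.9160e+04
Then change container volume by factor 2 (V_new/V_old).
Step 2:
                   E          M          A          X
  init      0.008314      1.544      2.479    0.06166
  Δ         0.004741   0.003161  -0.003161   -0.00158
  eq         0.01305      1.547      2.476    0.06008
  solve Keq expr → x = -0.00158; check Q = 6.9160e+04
Then change container volume by factor 2 (V_new/V_old).
Step 3:
                   E          M          A          X
  init      0.006527     0.7736      1.238    0.03004
  Δ         0.003657   0.002438  -0.002438  -0.001219
  eq         0.01018      0.776      1.236    0.02882
  solve Keq expr → x = -0.001219; check Q = 6.9160e+04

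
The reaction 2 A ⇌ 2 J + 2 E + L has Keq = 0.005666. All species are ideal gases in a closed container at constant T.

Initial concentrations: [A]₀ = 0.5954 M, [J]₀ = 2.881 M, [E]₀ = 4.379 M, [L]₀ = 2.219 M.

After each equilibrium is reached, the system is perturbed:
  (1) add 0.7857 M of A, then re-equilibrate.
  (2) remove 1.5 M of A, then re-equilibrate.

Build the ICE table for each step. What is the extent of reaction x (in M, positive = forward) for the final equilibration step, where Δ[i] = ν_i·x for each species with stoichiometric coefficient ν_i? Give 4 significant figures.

Q₀ = 996.3 vs Keq = 0.005666 ⇒ Q>K, reverse
Step 1:
                    A           J           E           L
  I            0.5954       2.881       4.379       2.219
  C             2.719      -2.719      -2.719      -1.359
  E             3.314      0.1621        1.66      0.8595
  solve Keq expr → x = -1.359; check Q = 0.005666
Then add 0.7857 M of A.
Step 2:
                    A           J           E           L
  I               4.1      0.1621        1.66      0.8595
  C          -0.03143     0.03143     0.03143     0.01572
  E             4.069      0.1935       1.692      0.8753
  solve Keq expr → x = 0.01572; check Q = 0.005666
Then remove 1.5 M of A.
Step 3:
                    A           J           E           L
  I             2.569      0.1935       1.692      0.8753
  C           0.06138    -0.06138    -0.06138    -0.03069
  E              2.63      0.1321        1.63      0.8446
  solve Keq expr → x = -0.03069; check Q = 0.005666

x = -0.03069 M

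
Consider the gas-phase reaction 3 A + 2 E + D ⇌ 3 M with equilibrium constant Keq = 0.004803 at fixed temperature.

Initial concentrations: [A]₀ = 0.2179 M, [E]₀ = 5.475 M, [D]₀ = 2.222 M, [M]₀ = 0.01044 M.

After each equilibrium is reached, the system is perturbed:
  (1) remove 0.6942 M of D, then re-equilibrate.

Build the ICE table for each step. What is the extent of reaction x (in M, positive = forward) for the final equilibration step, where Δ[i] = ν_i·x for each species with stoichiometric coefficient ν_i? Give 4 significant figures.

Q₀ = 1.6513e-06 vs Keq = 0.004803 ⇒ Q<K, forward
Step 1:
                  A         E         D         M
  I          0.2179     5.475     2.222   0.01044
  C        -0.08171  -0.05447  -0.02724   0.08171
  E          0.1362     5.421     2.195   0.09215
  solve Keq expr → x = 0.02724; check Q = 0.004803
Then remove 0.6942 M of D.
Step 2:
                  A         E         D         M
  I          0.1362     5.421     1.501   0.09215
  C        0.006816  0.004544  0.002272 -0.006816
  E           0.143     5.425     1.503   0.08533
  solve Keq expr → x = -0.002272; check Q = 0.004803

x = -0.002272 M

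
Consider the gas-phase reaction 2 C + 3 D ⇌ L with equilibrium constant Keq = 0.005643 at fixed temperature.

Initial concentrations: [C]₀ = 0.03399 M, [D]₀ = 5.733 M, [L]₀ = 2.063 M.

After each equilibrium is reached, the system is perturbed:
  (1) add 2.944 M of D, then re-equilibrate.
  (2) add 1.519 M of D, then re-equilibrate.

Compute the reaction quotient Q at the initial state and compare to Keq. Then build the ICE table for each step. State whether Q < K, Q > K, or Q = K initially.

Q₀ = 9.477 vs Keq = 0.005643 ⇒ Q>K, reverse
Step 1:
                  C         D         L
  Initial   0.03399     5.733     2.063
  Change      0.874     1.311    -0.437
  Equil       0.908     7.044     1.626
  solve Keq expr → x = -0.437; check Q = 0.005643
Then add 2.944 M of D.
Step 2:
                  C         D         L
  Initial     0.908     9.988     1.626
  Change    -0.3047    -0.457    0.1523
  Equil      0.6033     9.531     1.778
  solve Keq expr → x = 0.1523; check Q = 0.005643
Then add 1.519 M of D.
Step 3:
                  C         D         L
  Initial    0.6033     11.05     1.778
  Change    -0.1027    -0.154   0.05133
  Equil      0.5006      10.9      1.83
  solve Keq expr → x = 0.05133; check Q = 0.005643

Q₀ = 9.477; Q > K (proceeds reverse)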